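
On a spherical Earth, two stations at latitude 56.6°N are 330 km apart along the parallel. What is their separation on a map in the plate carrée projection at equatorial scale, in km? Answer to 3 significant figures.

For the equirectangular projection with φ₀ = 0 (plate carrée), h = 1 along meridians and k = sec φ along parallels.
Along the parallel, k = sec 56.6° = 1/0.5505 = 1.817.
Map distance = 330 × 1.817 ≈ 599 km.

599 km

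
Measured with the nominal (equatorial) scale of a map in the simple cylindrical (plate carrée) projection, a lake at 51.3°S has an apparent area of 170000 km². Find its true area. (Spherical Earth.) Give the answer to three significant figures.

Plate carrée maps x = Rλ, y = Rφ. The meridian scale is h = 1 and the parallel scale is k = 1/cos φ = sec φ.
Areal scale = h·k = 1 × sec φ; at 51.3°, h = 1.000, k = 1.599, so h·k = 1.599.
True area = apparent / (areal scale) = 170000 / 1.599 ≈ 106000 km².

106000 km²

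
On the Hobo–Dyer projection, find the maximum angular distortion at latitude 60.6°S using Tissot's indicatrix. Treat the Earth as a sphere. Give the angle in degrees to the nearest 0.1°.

53.0°

The Hobo–Dyer projection is cylindrical equal-area with φ₀ = 37.5°. Cylindrical equal-area (φ₀ = 37.5°): h = cos φ / cos 37.5° along meridians, k = cos 37.5° / cos φ along parallels; h·k = 1.
At 60.6°: h = 0.6188, k = 1.616; principal scales a = 1.616, b = 0.6188.
sin(ω/2) = (a − b)/(a + b) = 0.9973/2.235 = 0.4463, so ω = 2 arcsin(0.4463) ≈ 53.0°.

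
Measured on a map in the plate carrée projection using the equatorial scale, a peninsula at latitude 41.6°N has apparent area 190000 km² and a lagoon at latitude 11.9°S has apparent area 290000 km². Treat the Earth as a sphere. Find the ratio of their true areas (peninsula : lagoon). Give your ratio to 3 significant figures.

On the plate carrée, areal scale = h·k = 1 × sec φ, so true area = apparent × cos φ.
True area of peninsula: 190000 × cos(41.6°) = 190000 × 0.7478 = 142100 km².
True area of lagoon: 290000 × cos(11.9°) = 290000 × 0.9785 = 283800 km².
Ratio = 142100 / 283800 ≈ 0.501.

0.501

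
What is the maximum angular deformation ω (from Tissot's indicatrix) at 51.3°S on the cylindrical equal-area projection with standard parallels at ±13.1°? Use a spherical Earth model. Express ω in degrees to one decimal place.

49.2°

For cylindrical equal-area with standard parallel φ₀, h = cos φ / cos φ₀ and k = cos φ₀ / cos φ, so h·k = 1.
At 51.3°: h = 0.6419, k = 1.558; principal scales a = 1.558, b = 0.6419.
sin(ω/2) = (a − b)/(a + b) = 0.9158/2.200 = 0.4163, so ω = 2 arcsin(0.4163) ≈ 49.2°.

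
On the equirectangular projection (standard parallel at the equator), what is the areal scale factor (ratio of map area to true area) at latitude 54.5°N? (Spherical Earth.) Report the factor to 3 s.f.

In the plate carrée (x = Rλ, y = Rφ), meridians are true-scale (h = 1) and parallels are stretched by k = sec φ.
Areal scale = h·k = 1 × sec φ; at 54.5°, h = 1.000, k = 1.722, so h·k = 1.722.

1.72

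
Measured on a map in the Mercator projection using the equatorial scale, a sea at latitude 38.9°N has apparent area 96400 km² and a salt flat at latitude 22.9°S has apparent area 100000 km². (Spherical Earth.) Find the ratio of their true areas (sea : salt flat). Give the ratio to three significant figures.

0.688

On Mercator the areal scale is sec²φ, so true area = apparent × cos²φ.
True area of sea: 96400 × cos²(38.9°) = 96400 × 0.6057 = 58390 km².
True area of salt flat: 100000 × cos²(22.9°) = 100000 × 0.8486 = 84860 km².
Ratio = 58390 / 84860 ≈ 0.688.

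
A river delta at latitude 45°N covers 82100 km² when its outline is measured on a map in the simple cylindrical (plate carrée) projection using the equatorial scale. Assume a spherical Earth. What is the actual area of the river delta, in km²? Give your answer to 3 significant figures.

58100 km²

In the plate carrée (x = Rλ, y = Rφ), meridians are true-scale (h = 1) and parallels are stretched by k = sec φ.
Areal scale = h·k = 1 × sec φ; at 45°, h = 1.000, k = 1.414, so h·k = 1.414.
True area = apparent / (areal scale) = 82100 / 1.414 ≈ 58100 km².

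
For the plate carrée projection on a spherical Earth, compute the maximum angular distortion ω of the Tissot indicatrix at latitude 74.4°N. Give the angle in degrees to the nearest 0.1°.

70.4°

Plate carrée maps x = Rλ, y = Rφ. The meridian scale is h = 1 and the parallel scale is k = 1/cos φ = sec φ.
At 74.4°: h = 1.000, k = 3.719; principal scales a = 3.719, b = 1.000.
sin(ω/2) = (a − b)/(a + b) = 2.719/4.719 = 0.5761, so ω = 2 arcsin(0.5761) ≈ 70.4°.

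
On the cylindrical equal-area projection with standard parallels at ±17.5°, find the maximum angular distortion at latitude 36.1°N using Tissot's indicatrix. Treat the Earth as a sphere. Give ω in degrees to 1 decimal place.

Cylindrical equal-area (φ₀ = 17.5°): h = cos φ / cos 17.5° along meridians, k = cos 17.5° / cos φ along parallels; h·k = 1.
At 36.1°: h = 0.8472, k = 1.180; principal scales a = 1.180, b = 0.8472.
sin(ω/2) = (a − b)/(a + b) = 0.3332/2.028 = 0.1643, so ω = 2 arcsin(0.1643) ≈ 18.9°.

18.9°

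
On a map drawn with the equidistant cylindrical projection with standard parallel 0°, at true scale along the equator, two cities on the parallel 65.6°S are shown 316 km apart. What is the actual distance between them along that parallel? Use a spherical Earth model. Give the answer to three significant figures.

131 km

In the plate carrée (x = Rλ, y = Rφ), meridians are true-scale (h = 1) and parallels are stretched by k = sec φ.
Along the parallel at 65.6°, map distances are exaggerated by k = sec 65.6° = 2.421.
True distance = 316 / 2.421 = 316 × cos 65.6° ≈ 131 km.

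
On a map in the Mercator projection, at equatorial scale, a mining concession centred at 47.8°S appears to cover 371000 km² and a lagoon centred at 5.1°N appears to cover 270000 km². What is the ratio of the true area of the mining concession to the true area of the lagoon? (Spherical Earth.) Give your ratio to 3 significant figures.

0.625

Mercator's areal exaggeration is sec²φ; hence true area = (apparent area) · cos²φ.
True area of mining concession: 371000 × cos²(47.8°) = 371000 × 0.4512 = 167400 km².
True area of lagoon: 270000 × cos²(5.1°) = 270000 × 0.9921 = 267900 km².
Ratio = 167400 / 267900 ≈ 0.625.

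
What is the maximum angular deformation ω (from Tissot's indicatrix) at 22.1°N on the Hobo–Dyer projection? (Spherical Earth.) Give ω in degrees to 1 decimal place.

17.7°

Hobo–Dyer is a cylindrical equal-area projection with standard parallels at ±37.5°. A cylindrical equal-area projection with standard parallel φ₀ has meridian scale h = cos φ / cos φ₀ and parallel scale k = cos φ₀ / cos φ (so areas are preserved, h·k = 1).
At 22.1°: h = 1.168, k = 0.8563; principal scales a = 1.168, b = 0.8563.
sin(ω/2) = (a − b)/(a + b) = 0.3116/2.024 = 0.1539, so ω = 2 arcsin(0.1539) ≈ 17.7°.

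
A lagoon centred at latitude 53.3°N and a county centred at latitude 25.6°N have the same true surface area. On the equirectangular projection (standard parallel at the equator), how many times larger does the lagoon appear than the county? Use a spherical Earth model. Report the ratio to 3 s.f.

1.51

For the equirectangular projection with φ₀ = 0 (plate carrée), h = 1 along meridians and k = sec φ along parallels.
Areal scale at 53.3°: h·k = 1.000 × 1.673 = 1.673.
Areal scale at 25.6°: h·k = 1.000 × 1.109 = 1.109.
Ratio = 1.673/1.109 ≈ 1.51.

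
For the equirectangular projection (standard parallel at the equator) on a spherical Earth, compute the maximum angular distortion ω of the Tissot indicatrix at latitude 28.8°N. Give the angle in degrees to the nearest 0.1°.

7.6°

In the plate carrée (x = Rλ, y = Rφ), meridians are true-scale (h = 1) and parallels are stretched by k = sec φ.
At 28.8°: h = 1.000, k = 1.141; principal scales a = 1.141, b = 1.000.
sin(ω/2) = (a − b)/(a + b) = 0.1412/2.141 = 0.06592, so ω = 2 arcsin(0.06592) ≈ 7.6°.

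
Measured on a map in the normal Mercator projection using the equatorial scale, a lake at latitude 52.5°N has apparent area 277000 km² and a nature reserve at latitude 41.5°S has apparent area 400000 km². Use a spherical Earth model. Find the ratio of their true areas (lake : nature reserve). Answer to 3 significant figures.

Mercator's areal exaggeration is sec²φ; hence true area = (apparent area) · cos²φ.
True area of lake: 277000 × cos²(52.5°) = 277000 × 0.3706 = 102700 km².
True area of nature reserve: 400000 × cos²(41.5°) = 400000 × 0.5609 = 224400 km².
Ratio = 102700 / 224400 ≈ 0.458.

0.458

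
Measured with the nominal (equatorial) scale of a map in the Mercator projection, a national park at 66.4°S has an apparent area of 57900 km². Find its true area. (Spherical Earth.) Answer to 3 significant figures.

9280 km²

Mercator is conformal, so the point scale is isotropic: h = k = sec φ = 1/cos φ.
Areal scale = k² = sec²φ = 1/cos²(66.4°) = 1/0.4003² = 6.239.
True area = apparent / (areal scale) = 57900 / 6.239 ≈ 9280 km².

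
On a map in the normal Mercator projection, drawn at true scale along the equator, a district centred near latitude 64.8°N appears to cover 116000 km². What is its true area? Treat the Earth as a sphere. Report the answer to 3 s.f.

21000 km²

The Mercator projection is conformal; its linear scale factor is the same in every direction and equals sec φ = 1/cos φ.
Areal scale = k² = sec²φ = 1/cos²(64.8°) = 1/0.4258² = 5.516.
True area = apparent / (areal scale) = 116000 / 5.516 ≈ 21000 km².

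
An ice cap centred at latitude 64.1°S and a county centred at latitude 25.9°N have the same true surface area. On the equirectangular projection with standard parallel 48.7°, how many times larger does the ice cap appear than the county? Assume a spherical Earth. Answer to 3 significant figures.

2.06

In the equirectangular projection with standard parallel φ₀ = 48.7° (x = Rλ cos φ₀, y = Rφ), meridians are true-scale (h = 1) and the parallel scale is k = cos φ₀ / cos φ.
Areal scale at 64.1°: h·k = 1.000 × 1.511 = 1.511.
Areal scale at 25.9°: h·k = 1.000 × 0.7337 = 0.7337.
Ratio = 1.511/0.7337 ≈ 2.06.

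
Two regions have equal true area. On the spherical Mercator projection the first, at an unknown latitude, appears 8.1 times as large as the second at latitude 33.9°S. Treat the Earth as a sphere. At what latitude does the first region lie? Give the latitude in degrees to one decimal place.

73.0°

For equal true areas on Mercator, apparent areas scale as sec²φ, so the ratio is cos²φ₂ / cos²φ₁.
cos²φ₂ / cos²φ₁ = 8.1  ⇒  cos φ₁ = cos 33.9° / √8.1 = 0.8300/2.846 = 0.2916.
φ₁ = arccos(0.2916) ≈ 73.0°.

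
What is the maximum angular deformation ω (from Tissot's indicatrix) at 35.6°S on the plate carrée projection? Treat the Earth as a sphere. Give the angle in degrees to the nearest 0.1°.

11.8°

For the equirectangular projection with φ₀ = 0 (plate carrée), h = 1 along meridians and k = sec φ along parallels.
At 35.6°: h = 1.000, k = 1.230; principal scales a = 1.230, b = 1.000.
sin(ω/2) = (a − b)/(a + b) = 0.2299/2.230 = 0.1031, so ω = 2 arcsin(0.1031) ≈ 11.8°.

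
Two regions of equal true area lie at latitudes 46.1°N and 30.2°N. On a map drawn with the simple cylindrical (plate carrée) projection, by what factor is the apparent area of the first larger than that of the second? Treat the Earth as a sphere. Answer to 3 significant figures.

For the equirectangular projection with φ₀ = 0 (plate carrée), h = 1 along meridians and k = sec φ along parallels.
Areal scale at 46.1°: h·k = 1.000 × 1.442 = 1.442.
Areal scale at 30.2°: h·k = 1.000 × 1.157 = 1.157.
Ratio = 1.442/1.157 ≈ 1.25.

1.25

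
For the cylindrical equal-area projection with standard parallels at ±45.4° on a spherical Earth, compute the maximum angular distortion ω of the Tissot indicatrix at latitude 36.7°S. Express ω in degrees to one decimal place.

15.2°

For cylindrical equal-area with standard parallel φ₀, h = cos φ / cos φ₀ and k = cos φ₀ / cos φ, so h·k = 1.
At 36.7°: h = 1.142, k = 0.8757; principal scales a = 1.142, b = 0.8757.
sin(ω/2) = (a − b)/(a + b) = 0.2661/2.018 = 0.1319, so ω = 2 arcsin(0.1319) ≈ 15.2°.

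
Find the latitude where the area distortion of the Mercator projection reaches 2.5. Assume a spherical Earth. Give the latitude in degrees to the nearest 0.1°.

50.8°

Mercator areal scale is sec²φ.
sec²φ = 2.5  ⇒  cos²φ = 0.4000  ⇒  cos φ = 0.6325.
φ = arccos(0.6325) ≈ 50.8°.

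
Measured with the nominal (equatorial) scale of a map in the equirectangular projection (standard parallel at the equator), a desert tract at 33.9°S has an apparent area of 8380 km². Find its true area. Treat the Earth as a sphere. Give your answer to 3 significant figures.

In the plate carrée (x = Rλ, y = Rφ), meridians are true-scale (h = 1) and parallels are stretched by k = sec φ.
Areal scale = h·k = 1 × sec φ; at 33.9°, h = 1.000, k = 1.205, so h·k = 1.205.
True area = apparent / (areal scale) = 8380 / 1.205 ≈ 6960 km².

6960 km²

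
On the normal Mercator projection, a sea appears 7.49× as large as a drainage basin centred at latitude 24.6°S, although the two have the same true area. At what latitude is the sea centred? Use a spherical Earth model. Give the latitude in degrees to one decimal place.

70.6°

On Mercator, (apparent₁)/(apparent₂) = sec²φ₁ / sec²φ₂ when true areas are equal.
cos²φ₂ / cos²φ₁ = 7.49  ⇒  cos φ₁ = cos 24.6° / √7.49 = 0.9092/2.737 = 0.3322.
φ₁ = arccos(0.3322) ≈ 70.6°.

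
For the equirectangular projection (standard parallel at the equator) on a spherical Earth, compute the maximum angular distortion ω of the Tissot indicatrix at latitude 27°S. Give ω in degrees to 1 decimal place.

6.6°

In the plate carrée (x = Rλ, y = Rφ), meridians are true-scale (h = 1) and parallels are stretched by k = sec φ.
At 27°: h = 1.000, k = 1.122; principal scales a = 1.122, b = 1.000.
sin(ω/2) = (a − b)/(a + b) = 0.1223/2.122 = 0.05764, so ω = 2 arcsin(0.05764) ≈ 6.6°.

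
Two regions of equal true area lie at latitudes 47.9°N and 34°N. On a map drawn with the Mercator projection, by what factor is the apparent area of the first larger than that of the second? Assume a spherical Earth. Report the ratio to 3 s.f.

Mercator is conformal with k = sec φ, so areal scale = k² = sec²φ.
At 47.9°: sec²(47.9°) = 1/0.6704² = 2.225.
At 34°: sec²(34°) = 1/0.8290² = 1.455.
Ratio = 2.225/1.455 = cos²(34°)/cos²(47.9°) ≈ 1.53.

1.53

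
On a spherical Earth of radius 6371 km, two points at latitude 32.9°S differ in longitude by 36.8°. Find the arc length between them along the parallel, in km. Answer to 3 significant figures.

3440 km

Arc length along a parallel = R cos φ · Δλ (with Δλ in radians).
= 6371 × cos 32.9° × (36.8° × π/180) = 6371 × 0.8396 × 0.6423 ≈ 3440 km.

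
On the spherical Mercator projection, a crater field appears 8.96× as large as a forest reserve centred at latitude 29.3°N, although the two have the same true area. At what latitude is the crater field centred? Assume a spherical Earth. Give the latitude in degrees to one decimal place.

For equal true areas on Mercator, apparent areas scale as sec²φ, so the ratio is cos²φ₂ / cos²φ₁.
cos²φ₂ / cos²φ₁ = 8.96  ⇒  cos φ₁ = cos 29.3° / √8.96 = 0.8721/2.993 = 0.2913.
φ₁ = arccos(0.2913) ≈ 73.1°.

73.1°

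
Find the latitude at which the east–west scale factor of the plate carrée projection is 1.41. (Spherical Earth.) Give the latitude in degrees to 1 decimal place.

44.8°

Plate carrée: h = 1, k = sec φ along parallels.
sec φ = 1.41  ⇒  cos φ = 0.7092  ⇒  φ ≈ 44.8°.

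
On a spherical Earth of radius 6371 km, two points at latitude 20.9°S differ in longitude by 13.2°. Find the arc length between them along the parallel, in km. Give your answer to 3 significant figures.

1370 km

Arc length along a parallel = R cos φ · Δλ (with Δλ in radians).
= 6371 × cos 20.9° × (13.2° × π/180) = 6371 × 0.9342 × 0.2304 ≈ 1370 km.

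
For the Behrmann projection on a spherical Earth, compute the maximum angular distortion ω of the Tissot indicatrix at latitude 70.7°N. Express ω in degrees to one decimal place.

The Behrmann projection is cylindrical equal-area with φ₀ = 30°. A cylindrical equal-area projection with standard parallel φ₀ has meridian scale h = cos φ / cos φ₀ and parallel scale k = cos φ₀ / cos φ (so areas are preserved, h·k = 1).
At 70.7°: h = 0.3816, k = 2.620; principal scales a = 2.620, b = 0.3816.
sin(ω/2) = (a − b)/(a + b) = 2.239/3.002 = 0.7457, so ω = 2 arcsin(0.7457) ≈ 96.4°.

96.4°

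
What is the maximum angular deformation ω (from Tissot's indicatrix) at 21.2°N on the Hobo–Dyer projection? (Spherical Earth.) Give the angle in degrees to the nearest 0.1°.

The Hobo–Dyer projection is cylindrical equal-area with φ₀ = 37.5°. Cylindrical equal-area (φ₀ = 37.5°): h = cos φ / cos 37.5° along meridians, k = cos 37.5° / cos φ along parallels; h·k = 1.
At 21.2°: h = 1.175, k = 0.8509; principal scales a = 1.175, b = 0.8509.
sin(ω/2) = (a − b)/(a + b) = 0.3242/2.026 = 0.1600, so ω = 2 arcsin(0.1600) ≈ 18.4°.

18.4°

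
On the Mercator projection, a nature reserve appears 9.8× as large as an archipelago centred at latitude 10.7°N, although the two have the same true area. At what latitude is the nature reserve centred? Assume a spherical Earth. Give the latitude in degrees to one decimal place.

On Mercator, (apparent₁)/(apparent₂) = sec²φ₁ / sec²φ₂ when true areas are equal.
cos²φ₂ / cos²φ₁ = 9.8  ⇒  cos φ₁ = cos 10.7° / √9.8 = 0.9826/3.130 = 0.3139.
φ₁ = arccos(0.3139) ≈ 71.7°.

71.7°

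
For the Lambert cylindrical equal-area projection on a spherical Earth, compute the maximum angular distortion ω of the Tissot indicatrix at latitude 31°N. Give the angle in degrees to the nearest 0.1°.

17.6°

The Lambert cylindrical equal-area projection is the cylindrical equal-area projection with its standard parallel at the equator (φ₀ = 0). A cylindrical equal-area projection with standard parallel φ₀ has meridian scale h = cos φ / cos φ₀ and parallel scale k = cos φ₀ / cos φ (so areas are preserved, h·k = 1).
At 31°: h = 0.8572, k = 1.167; principal scales a = 1.167, b = 0.8572.
sin(ω/2) = (a − b)/(a + b) = 0.3095/2.024 = 0.1529, so ω = 2 arcsin(0.1529) ≈ 17.6°.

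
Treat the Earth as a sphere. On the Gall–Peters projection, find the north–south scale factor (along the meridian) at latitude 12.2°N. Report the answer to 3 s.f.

Gall–Peters is a cylindrical equal-area projection with standard parallels at ±45°. For cylindrical equal-area with standard parallel φ₀, h = cos φ / cos φ₀ and k = cos φ₀ / cos φ, so h·k = 1.
h = cos 12.2° / cos 45° = 0.9774/0.7071 = 1.382.

1.38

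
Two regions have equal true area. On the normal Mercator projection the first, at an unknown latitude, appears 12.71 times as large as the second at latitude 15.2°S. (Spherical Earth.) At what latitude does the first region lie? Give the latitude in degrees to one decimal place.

On Mercator, (apparent₁)/(apparent₂) = sec²φ₁ / sec²φ₂ when true areas are equal.
cos²φ₂ / cos²φ₁ = 12.71  ⇒  cos φ₁ = cos 15.2° / √12.71 = 0.9650/3.565 = 0.2707.
φ₁ = arccos(0.2707) ≈ 74.3°.

74.3°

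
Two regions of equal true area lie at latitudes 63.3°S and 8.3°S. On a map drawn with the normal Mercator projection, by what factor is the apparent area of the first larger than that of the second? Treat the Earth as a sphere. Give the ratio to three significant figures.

4.85

Mercator areal scale is sec²φ.
At 63.3°: sec²(63.3°) = 1/0.4493² = 4.953.
At 8.3°: sec²(8.3°) = 1/0.9895² = 1.021.
Ratio = 4.953/1.021 = cos²(8.3°)/cos²(63.3°) ≈ 4.85.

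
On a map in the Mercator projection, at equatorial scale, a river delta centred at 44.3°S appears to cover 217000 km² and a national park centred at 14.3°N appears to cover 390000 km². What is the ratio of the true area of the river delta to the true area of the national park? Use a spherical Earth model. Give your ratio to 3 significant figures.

On Mercator the areal scale is sec²φ, so true area = apparent × cos²φ.
True area of river delta: 217000 × cos²(44.3°) = 217000 × 0.5122 = 111200 km².
True area of national park: 390000 × cos²(14.3°) = 390000 × 0.9390 = 366200 km².
Ratio = 111200 / 366200 ≈ 0.304.

0.304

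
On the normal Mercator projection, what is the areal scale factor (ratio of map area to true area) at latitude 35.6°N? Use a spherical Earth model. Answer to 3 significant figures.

Mercator is conformal, so the point scale is isotropic: h = k = sec φ = 1/cos φ.
Areal scale = k² = sec²φ = 1/cos²(35.6°) = 1/0.8131² = 1.513.

1.51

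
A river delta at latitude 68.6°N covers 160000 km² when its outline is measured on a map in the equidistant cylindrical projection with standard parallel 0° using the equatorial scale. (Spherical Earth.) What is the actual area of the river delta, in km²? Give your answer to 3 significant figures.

Plate carrée maps x = Rλ, y = Rφ. The meridian scale is h = 1 and the parallel scale is k = 1/cos φ = sec φ.
Areal scale = h·k = 1 × sec φ; at 68.6°, h = 1.000, k = 2.741, so h·k = 2.741.
True area = apparent / (areal scale) = 160000 / 2.741 ≈ 58400 km².

58400 km²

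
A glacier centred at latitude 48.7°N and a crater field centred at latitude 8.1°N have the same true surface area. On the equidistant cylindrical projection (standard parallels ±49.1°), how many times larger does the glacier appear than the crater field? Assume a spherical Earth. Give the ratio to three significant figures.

The equidistant cylindrical projection with φ₀ = 49.1° has h = 1 (meridians true) and k = cos φ₀ / cos φ along parallels.
Areal scale at 48.7°: h·k = 1.000 × 0.9920 = 0.9920.
Areal scale at 8.1°: h·k = 1.000 × 0.6613 = 0.6613.
Ratio = 0.9920/0.6613 ≈ 1.50.

1.50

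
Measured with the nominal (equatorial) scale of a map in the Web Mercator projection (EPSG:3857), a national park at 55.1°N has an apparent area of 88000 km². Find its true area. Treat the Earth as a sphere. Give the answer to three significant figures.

28800 km²

For Mercator, h = k = sec φ (a conformal cylindrical projection has a single point scale, 1/cos φ).
Areal scale = k² = sec²φ = 1/cos²(55.1°) = 1/0.5721² = 3.055.
True area = apparent / (areal scale) = 88000 / 3.055 ≈ 28800 km².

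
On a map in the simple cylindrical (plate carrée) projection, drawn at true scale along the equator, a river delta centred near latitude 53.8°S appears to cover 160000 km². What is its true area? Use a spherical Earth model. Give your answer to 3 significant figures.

Plate carrée maps x = Rλ, y = Rφ. The meridian scale is h = 1 and the parallel scale is k = 1/cos φ = sec φ.
Areal scale = h·k = 1 × sec φ; at 53.8°, h = 1.000, k = 1.693, so h·k = 1.693.
True area = apparent / (areal scale) = 160000 / 1.693 ≈ 94500 km².

94500 km²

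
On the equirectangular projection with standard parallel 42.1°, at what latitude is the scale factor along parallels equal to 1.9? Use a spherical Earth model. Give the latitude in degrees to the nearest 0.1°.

The equidistant cylindrical projection with φ₀ = 42.1° has h = 1 (meridians true) and k = cos φ₀ / cos φ along parallels.
k = cos φ₀ / cos φ = 1.9  ⇒  cos φ = cos 42.1° / 1.9 = 0.3905.
φ = arccos(0.3905) ≈ 67.0°.

67.0°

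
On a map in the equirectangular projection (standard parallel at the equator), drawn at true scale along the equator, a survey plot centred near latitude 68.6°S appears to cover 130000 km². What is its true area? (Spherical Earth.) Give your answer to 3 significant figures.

In the plate carrée (x = Rλ, y = Rφ), meridians are true-scale (h = 1) and parallels are stretched by k = sec φ.
Areal scale = h·k = 1 × sec φ; at 68.6°, h = 1.000, k = 2.741, so h·k = 2.741.
True area = apparent / (areal scale) = 130000 / 2.741 ≈ 47400 km².

47400 km²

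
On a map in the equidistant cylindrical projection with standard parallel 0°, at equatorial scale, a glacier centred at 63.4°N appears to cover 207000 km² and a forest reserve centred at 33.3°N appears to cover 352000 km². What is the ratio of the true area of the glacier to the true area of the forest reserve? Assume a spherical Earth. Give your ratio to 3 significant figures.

On the plate carrée, areal scale = h·k = 1 × sec φ, so true area = apparent × cos φ.
True area of glacier: 207000 × cos(63.4°) = 207000 × 0.4478 = 92690 km².
True area of forest reserve: 352000 × cos(33.3°) = 352000 × 0.8358 = 294200 km².
Ratio = 92690 / 294200 ≈ 0.315.

0.315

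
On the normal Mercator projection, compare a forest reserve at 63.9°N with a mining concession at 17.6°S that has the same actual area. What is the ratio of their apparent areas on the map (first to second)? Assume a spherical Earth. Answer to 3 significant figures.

4.69

Mercator areal scale is sec²φ.
At 63.9°: sec²(63.9°) = 1/0.4399² = 5.167.
At 17.6°: sec²(17.6°) = 1/0.9532² = 1.101.
Ratio = 5.167/1.101 = cos²(17.6°)/cos²(63.9°) ≈ 4.69.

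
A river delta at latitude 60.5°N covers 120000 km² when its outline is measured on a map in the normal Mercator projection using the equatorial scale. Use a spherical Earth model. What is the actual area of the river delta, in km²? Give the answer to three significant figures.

29100 km²

Mercator is conformal, so the point scale is isotropic: h = k = sec φ = 1/cos φ.
Areal scale = k² = sec²φ = 1/cos²(60.5°) = 1/0.4924² = 4.124.
True area = apparent / (areal scale) = 120000 / 4.124 ≈ 29100 km².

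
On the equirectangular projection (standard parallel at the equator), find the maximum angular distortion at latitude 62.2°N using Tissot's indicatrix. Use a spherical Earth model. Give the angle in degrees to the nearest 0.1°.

In the plate carrée (x = Rλ, y = Rφ), meridians are true-scale (h = 1) and parallels are stretched by k = sec φ.
At 62.2°: h = 1.000, k = 2.144; principal scales a = 2.144, b = 1.000.
sin(ω/2) = (a − b)/(a + b) = 1.144/3.144 = 0.3639, so ω = 2 arcsin(0.3639) ≈ 42.7°.

42.7°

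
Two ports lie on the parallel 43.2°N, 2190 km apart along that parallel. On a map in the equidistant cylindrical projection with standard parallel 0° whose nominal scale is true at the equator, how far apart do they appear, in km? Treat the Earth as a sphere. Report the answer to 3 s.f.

3000 km

Plate carrée maps x = Rλ, y = Rφ. The meridian scale is h = 1 and the parallel scale is k = 1/cos φ = sec φ.
Along the parallel, k = sec 43.2° = 1/0.7290 = 1.372.
Map distance = 2190 × 1.372 ≈ 3000 km.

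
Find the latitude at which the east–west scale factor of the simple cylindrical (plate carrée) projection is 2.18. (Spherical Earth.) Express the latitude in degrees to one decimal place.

62.7°

Plate carrée: h = 1, k = sec φ along parallels.
sec φ = 2.18  ⇒  cos φ = 0.4587  ⇒  φ ≈ 62.7°.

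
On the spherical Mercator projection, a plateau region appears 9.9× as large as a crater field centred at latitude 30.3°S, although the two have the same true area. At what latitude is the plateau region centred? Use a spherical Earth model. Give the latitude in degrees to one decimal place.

74.1°

On Mercator, (apparent₁)/(apparent₂) = sec²φ₁ / sec²φ₂ when true areas are equal.
cos²φ₂ / cos²φ₁ = 9.9  ⇒  cos φ₁ = cos 30.3° / √9.9 = 0.8634/3.146 = 0.2744.
φ₁ = arccos(0.2744) ≈ 74.1°.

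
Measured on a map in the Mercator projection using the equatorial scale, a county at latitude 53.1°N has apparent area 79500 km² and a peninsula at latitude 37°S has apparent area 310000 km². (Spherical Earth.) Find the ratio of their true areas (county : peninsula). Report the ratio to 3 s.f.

Since Mercator area scale is 1/cos²φ, the true area equals the apparent area multiplied by cos²φ.
True area of county: 79500 × cos²(53.1°) = 79500 × 0.3605 = 28660 km².
True area of peninsula: 310000 × cos²(37°) = 310000 × 0.6378 = 197700 km².
Ratio = 28660 / 197700 ≈ 0.145.

0.145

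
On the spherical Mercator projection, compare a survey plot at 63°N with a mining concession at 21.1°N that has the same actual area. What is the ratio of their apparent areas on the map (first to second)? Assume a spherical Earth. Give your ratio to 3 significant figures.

4.22

On Mercator, area is exaggerated by sec²φ = 1/cos²φ.
At 63°: sec²(63°) = 1/0.4540² = 4.852.
At 21.1°: sec²(21.1°) = 1/0.9330² = 1.149.
Ratio = 4.852/1.149 = cos²(21.1°)/cos²(63°) ≈ 4.22.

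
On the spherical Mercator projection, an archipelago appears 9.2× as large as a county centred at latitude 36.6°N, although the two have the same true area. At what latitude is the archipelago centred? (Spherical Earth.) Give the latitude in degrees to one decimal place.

For equal true areas on Mercator, apparent areas scale as sec²φ, so the ratio is cos²φ₂ / cos²φ₁.
cos²φ₂ / cos²φ₁ = 9.2  ⇒  cos φ₁ = cos 36.6° / √9.2 = 0.8028/3.033 = 0.2647.
φ₁ = arccos(0.2647) ≈ 74.7°.

74.7°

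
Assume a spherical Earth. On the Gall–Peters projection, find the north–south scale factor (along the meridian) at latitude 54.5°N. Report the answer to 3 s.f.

0.821

The Gall–Peters projection is cylindrical equal-area with φ₀ = 45°. Cylindrical equal-area (φ₀ = 45°): h = cos φ / cos 45° along meridians, k = cos 45° / cos φ along parallels; h·k = 1.
h = cos 54.5° / cos 45° = 0.5807/0.7071 = 0.8212.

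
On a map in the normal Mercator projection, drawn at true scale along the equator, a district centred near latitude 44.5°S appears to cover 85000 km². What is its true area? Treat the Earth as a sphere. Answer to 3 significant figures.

43200 km²

Mercator is conformal, so the point scale is isotropic: h = k = sec φ = 1/cos φ.
Areal scale = k² = sec²φ = 1/cos²(44.5°) = 1/0.7133² = 1.966.
True area = apparent / (areal scale) = 85000 / 1.966 ≈ 43200 km².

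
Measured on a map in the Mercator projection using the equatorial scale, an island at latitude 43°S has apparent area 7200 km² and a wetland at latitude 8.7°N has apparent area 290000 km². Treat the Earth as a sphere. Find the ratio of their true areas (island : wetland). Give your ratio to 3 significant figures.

0.0136

Mercator's areal exaggeration is sec²φ; hence true area = (apparent area) · cos²φ.
True area of island: 7200 × cos²(43°) = 7200 × 0.5349 = 3851 km².
True area of wetland: 290000 × cos²(8.7°) = 290000 × 0.9771 = 283400 km².
Ratio = 3851 / 283400 ≈ 0.0136.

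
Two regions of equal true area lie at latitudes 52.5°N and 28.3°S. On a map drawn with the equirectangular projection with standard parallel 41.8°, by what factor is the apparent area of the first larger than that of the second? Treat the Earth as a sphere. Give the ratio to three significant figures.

The equidistant cylindrical projection with φ₀ = 41.8° has h = 1 (meridians true) and k = cos φ₀ / cos φ along parallels.
Areal scale at 52.5°: h·k = 1.000 × 1.225 = 1.225.
Areal scale at 28.3°: h·k = 1.000 × 0.8467 = 0.8467.
Ratio = 1.225/0.8467 ≈ 1.45.

1.45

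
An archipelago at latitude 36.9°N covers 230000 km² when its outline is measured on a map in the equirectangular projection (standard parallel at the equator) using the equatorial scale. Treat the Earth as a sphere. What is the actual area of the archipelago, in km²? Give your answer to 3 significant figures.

In the plate carrée (x = Rλ, y = Rφ), meridians are true-scale (h = 1) and parallels are stretched by k = sec φ.
Areal scale = h·k = 1 × sec φ; at 36.9°, h = 1.000, k = 1.250, so h·k = 1.250.
True area = apparent / (areal scale) = 230000 / 1.250 ≈ 184000 km².

184000 km²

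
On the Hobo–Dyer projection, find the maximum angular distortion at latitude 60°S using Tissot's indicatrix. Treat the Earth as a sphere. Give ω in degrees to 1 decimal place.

The Hobo–Dyer projection is cylindrical equal-area with φ₀ = 37.5°. For cylindrical equal-area with standard parallel φ₀, h = cos φ / cos φ₀ and k = cos φ₀ / cos φ, so h·k = 1.
At 60°: h = 0.6302, k = 1.587; principal scales a = 1.587, b = 0.6302.
sin(ω/2) = (a − b)/(a + b) = 0.9565/2.217 = 0.4314, so ω = 2 arcsin(0.4314) ≈ 51.1°.

51.1°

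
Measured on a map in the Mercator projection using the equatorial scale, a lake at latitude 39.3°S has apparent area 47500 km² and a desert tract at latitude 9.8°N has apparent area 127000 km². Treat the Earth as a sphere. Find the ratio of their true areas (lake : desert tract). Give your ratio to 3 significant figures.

Mercator's areal exaggeration is sec²φ; hence true area = (apparent area) · cos²φ.
True area of lake: 47500 × cos²(39.3°) = 47500 × 0.5988 = 28440 km².
True area of desert tract: 127000 × cos²(9.8°) = 127000 × 0.9710 = 123300 km².
Ratio = 28440 / 123300 ≈ 0.231.

0.231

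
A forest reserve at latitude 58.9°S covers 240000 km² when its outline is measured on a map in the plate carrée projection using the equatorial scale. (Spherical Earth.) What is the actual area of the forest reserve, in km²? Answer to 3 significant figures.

124000 km²

In the plate carrée (x = Rλ, y = Rφ), meridians are true-scale (h = 1) and parallels are stretched by k = sec φ.
Areal scale = h·k = 1 × sec φ; at 58.9°, h = 1.000, k = 1.936, so h·k = 1.936.
True area = apparent / (areal scale) = 240000 / 1.936 ≈ 124000 km².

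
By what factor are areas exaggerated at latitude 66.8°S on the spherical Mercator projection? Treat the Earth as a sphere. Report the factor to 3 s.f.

Mercator is conformal, so the point scale is isotropic: h = k = sec φ = 1/cos φ.
Areal scale = k² = sec²φ = 1/cos²(66.8°) = 1/0.3939² = 6.444.

6.44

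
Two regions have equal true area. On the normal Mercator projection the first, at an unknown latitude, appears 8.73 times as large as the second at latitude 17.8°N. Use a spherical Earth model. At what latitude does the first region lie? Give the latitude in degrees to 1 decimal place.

71.2°

For equal true areas on Mercator, apparent areas scale as sec²φ, so the ratio is cos²φ₂ / cos²φ₁.
cos²φ₂ / cos²φ₁ = 8.73  ⇒  cos φ₁ = cos 17.8° / √8.73 = 0.9521/2.955 = 0.3222.
φ₁ = arccos(0.3222) ≈ 71.2°.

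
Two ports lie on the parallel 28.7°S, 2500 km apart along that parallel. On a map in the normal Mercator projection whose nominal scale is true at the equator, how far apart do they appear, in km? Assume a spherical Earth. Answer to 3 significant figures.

2850 km

Mercator is conformal, so the point scale is isotropic: h = k = sec φ = 1/cos φ.
Along the parallel, k = sec 28.7° = 1/0.8771 = 1.140.
Map distance = 2500 × 1.140 ≈ 2850 km.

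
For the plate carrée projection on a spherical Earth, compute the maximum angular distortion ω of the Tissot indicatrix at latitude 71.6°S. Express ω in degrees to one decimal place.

For the equirectangular projection with φ₀ = 0 (plate carrée), h = 1 along meridians and k = sec φ along parallels.
At 71.6°: h = 1.000, k = 3.168; principal scales a = 3.168, b = 1.000.
sin(ω/2) = (a − b)/(a + b) = 2.168/4.168 = 0.5202, so ω = 2 arcsin(0.5202) ≈ 62.7°.

62.7°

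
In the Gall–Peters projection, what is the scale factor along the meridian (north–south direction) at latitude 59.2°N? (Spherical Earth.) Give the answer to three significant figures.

The Gall–Peters projection is cylindrical equal-area with φ₀ = 45°. A cylindrical equal-area projection with standard parallel φ₀ has meridian scale h = cos φ / cos φ₀ and parallel scale k = cos φ₀ / cos φ (so areas are preserved, h·k = 1).
h = cos 59.2° / cos 45° = 0.5120/0.7071 = 0.7241.

0.724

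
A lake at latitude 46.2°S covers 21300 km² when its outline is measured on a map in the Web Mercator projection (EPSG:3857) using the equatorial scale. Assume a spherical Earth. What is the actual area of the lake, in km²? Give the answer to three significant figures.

10200 km²

Mercator is conformal, so the point scale is isotropic: h = k = sec φ = 1/cos φ.
Areal scale = k² = sec²φ = 1/cos²(46.2°) = 1/0.6921² = 2.087.
True area = apparent / (areal scale) = 21300 / 2.087 ≈ 10200 km².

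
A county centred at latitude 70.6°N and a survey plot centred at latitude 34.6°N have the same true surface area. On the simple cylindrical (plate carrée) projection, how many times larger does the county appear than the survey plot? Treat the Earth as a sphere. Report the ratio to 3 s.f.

2.48

Plate carrée maps x = Rλ, y = Rφ. The meridian scale is h = 1 and the parallel scale is k = 1/cos φ = sec φ.
Areal scale at 70.6°: h·k = 1.000 × 3.011 = 3.011.
Areal scale at 34.6°: h·k = 1.000 × 1.215 = 1.215.
Ratio = 3.011/1.215 ≈ 2.48.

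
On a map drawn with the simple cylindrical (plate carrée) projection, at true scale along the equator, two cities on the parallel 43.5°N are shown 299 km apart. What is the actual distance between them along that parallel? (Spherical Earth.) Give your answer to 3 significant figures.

In the plate carrée (x = Rλ, y = Rφ), meridians are true-scale (h = 1) and parallels are stretched by k = sec φ.
Along the parallel at 43.5°, map distances are exaggerated by k = sec 43.5° = 1.379.
True distance = 299 / 1.379 = 299 × cos 43.5° ≈ 217 km.

217 km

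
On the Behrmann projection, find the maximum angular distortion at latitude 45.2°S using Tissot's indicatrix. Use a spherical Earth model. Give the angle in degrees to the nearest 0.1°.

The Behrmann projection is cylindrical equal-area with φ₀ = 30°. For cylindrical equal-area with standard parallel φ₀, h = cos φ / cos φ₀ and k = cos φ₀ / cos φ, so h·k = 1.
At 45.2°: h = 0.8136, k = 1.229; principal scales a = 1.229, b = 0.8136.
sin(ω/2) = (a − b)/(a + b) = 0.4154/2.043 = 0.2034, so ω = 2 arcsin(0.2034) ≈ 23.5°.

23.5°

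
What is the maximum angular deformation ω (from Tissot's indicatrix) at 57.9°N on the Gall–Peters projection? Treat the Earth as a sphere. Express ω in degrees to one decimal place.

The Gall–Peters projection is cylindrical equal-area with φ₀ = 45°. A cylindrical equal-area projection with standard parallel φ₀ has meridian scale h = cos φ / cos φ₀ and parallel scale k = cos φ₀ / cos φ (so areas are preserved, h·k = 1).
At 57.9°: h = 0.7515, k = 1.331; principal scales a = 1.331, b = 0.7515.
sin(ω/2) = (a − b)/(a + b) = 0.5791/2.082 = 0.2781, so ω = 2 arcsin(0.2781) ≈ 32.3°.

32.3°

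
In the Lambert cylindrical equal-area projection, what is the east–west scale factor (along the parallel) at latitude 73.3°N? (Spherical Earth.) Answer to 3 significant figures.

The Lambert cylindrical equal-area projection is the cylindrical equal-area projection with its standard parallel at the equator (φ₀ = 0). A cylindrical equal-area projection with standard parallel φ₀ has meridian scale h = cos φ / cos φ₀ and parallel scale k = cos φ₀ / cos φ (so areas are preserved, h·k = 1).
k = cos 0° / cos 73.3° = 1.000/0.2874 = 3.480.

3.48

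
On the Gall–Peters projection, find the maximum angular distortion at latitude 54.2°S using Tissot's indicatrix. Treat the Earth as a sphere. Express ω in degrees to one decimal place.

Gall–Peters is a cylindrical equal-area projection with standard parallels at ±45°. Cylindrical equal-area (φ₀ = 45°): h = cos φ / cos 45° along meridians, k = cos 45° / cos φ along parallels; h·k = 1.
At 54.2°: h = 0.8273, k = 1.209; principal scales a = 1.209, b = 0.8273.
sin(ω/2) = (a − b)/(a + b) = 0.3816/2.036 = 0.1874, so ω = 2 arcsin(0.1874) ≈ 21.6°.

21.6°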